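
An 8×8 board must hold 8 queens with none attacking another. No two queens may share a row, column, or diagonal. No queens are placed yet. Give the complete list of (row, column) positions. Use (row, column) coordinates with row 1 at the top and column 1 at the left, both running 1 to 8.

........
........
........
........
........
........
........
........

Row 1: Safe: 1, 2, 3, 4, 5, 6, 7, 8. Place at column 2.
Row 2: attacked by (1,2)→{1,2,3}. Safe: 4, 5, 6, 7, 8. Place at column 8.
Row 3: attacked by (1,2)→{2,4}; (2,8)→{7,8}. Safe: 1, 3, 5, 6. Place at column 6.
Row 4: attacked by (1,2)→{2,5}; (2,8)→{6,8}; (3,6)→{5,6,7}. Safe: 1, 3, 4. Place at column 1.
Row 5: attacked by (1,2)→{2,6}; (2,8)→{5,8}; (3,6)→{4,6,8}; (4,1)→{1,2}. Safe: 3, 7. Place at column 3.
Row 6: attacked by (1,2)→{2,7}; (2,8)→{4,8}; (3,6)→{3,6}; (4,1)→{1,3}; (5,3)→{2,3,4}. Safe: 5. Place at column 5.
Row 7: attacked by (1,2)→{2,8}; (2,8)→{3,8}; (3,6)→{2,6}; (4,1)→{1,4}; (5,3)→{1,3,5}; (6,5)→{4,5,6}. Safe: 7. Place at column 7.
Row 8: attacked by (1,2)→{2}; (2,8)→{2,8}; (3,6)→{1,6}; (4,1)→{1,5}; (5,3)→{3,6}; (6,5)→{3,5,7}; (7,7)→{6,7,8}. Safe: 4. Place at column 4.
Columns [2, 8, 6, 1, 3, 5, 7, 4], r−c [-1, -6, -3, 3, 2, 1, 0, 4], r+c [3, 10, 9, 5, 8, 11, 14, 12] are all distinct, so no two queens attack.

(1,2) (2,8) (3,6) (4,1) (5,3) (6,5) (7,7) (8,4)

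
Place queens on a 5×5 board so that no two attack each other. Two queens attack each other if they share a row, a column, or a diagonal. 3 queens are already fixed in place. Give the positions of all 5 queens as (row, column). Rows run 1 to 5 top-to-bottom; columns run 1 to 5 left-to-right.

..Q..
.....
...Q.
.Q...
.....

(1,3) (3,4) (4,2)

(1,3) (2,1) (3,4) (4,2) (5,5)

Row 2: attacked by (1,3)→{2,3,4}; (3,4)→{3,4,5}; (4,2)→{2,4}. Safe: 1. Place at column 1.
Row 5: attacked by (1,3)→{3}; (2,1)→{1,4}; (3,4)→{2,4}; (4,2)→{1,2,3}. Safe: 5. Place at column 5.
Columns [3, 1, 4, 2, 5], r−c [-2, 1, -1, 2, 0], r+c [4, 3, 7, 6, 10] are all distinct, so no two queens attack.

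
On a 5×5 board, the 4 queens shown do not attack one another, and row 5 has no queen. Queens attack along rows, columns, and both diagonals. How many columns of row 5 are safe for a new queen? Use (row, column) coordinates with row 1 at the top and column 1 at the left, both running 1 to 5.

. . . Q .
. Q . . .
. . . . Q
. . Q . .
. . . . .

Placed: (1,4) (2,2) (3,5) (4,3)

(1,4) attacks row 5 at column 4.
(2,2) attacks row 5 at column 2 and diagonals 5.
(3,5) attacks row 5 at column 5 and diagonals 3.
(4,3) attacks row 5 at column 3 and diagonals 2, 4.
Attacked columns: {2, 3, 4, 5}. Safe: {1}.

1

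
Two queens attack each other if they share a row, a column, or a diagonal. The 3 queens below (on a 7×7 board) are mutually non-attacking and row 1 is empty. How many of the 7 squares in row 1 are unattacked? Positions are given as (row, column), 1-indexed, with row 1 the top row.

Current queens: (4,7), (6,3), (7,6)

3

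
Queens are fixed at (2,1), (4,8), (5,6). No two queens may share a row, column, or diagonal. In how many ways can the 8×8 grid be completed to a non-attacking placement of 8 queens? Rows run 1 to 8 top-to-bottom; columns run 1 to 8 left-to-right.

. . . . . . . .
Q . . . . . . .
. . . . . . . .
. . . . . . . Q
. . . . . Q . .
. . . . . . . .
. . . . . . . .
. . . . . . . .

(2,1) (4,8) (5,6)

Branch on row 1: col 3 → 0; col 4 → 1; col 7 → 1.
Sum: 0 + 1 + 1 = 2.

2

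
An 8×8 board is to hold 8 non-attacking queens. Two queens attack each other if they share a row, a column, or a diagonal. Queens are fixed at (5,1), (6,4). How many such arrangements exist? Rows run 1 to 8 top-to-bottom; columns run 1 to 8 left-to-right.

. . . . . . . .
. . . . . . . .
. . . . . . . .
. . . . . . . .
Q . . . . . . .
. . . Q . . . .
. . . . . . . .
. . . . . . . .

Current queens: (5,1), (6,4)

6

Branch on row 1: col 2 → 2; col 3 → 1; col 6 → 2; col 7 → 1; col 8 → 0.
Sum: 2 + 1 + 2 + 1 + 0 = 6.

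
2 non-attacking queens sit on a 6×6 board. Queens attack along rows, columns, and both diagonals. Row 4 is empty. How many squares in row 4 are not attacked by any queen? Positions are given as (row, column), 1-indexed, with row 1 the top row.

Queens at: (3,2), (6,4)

1

(3,2) attacks row 4 at column 2 and diagonals 1, 3.
(6,4) attacks row 4 at column 4 and diagonals 2, 6.
Attacked columns: {1, 2, 3, 4, 6}. Safe: {5}.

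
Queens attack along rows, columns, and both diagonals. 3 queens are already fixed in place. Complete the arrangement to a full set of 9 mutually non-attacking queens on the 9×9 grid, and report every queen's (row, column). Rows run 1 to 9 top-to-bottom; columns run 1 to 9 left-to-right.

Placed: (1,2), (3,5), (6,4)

Row 2: attacked by (1,2)→{1,2,3}; (3,5)→{4,5,6}; (6,4)→{4,8}. Safe: 7, 9. Place at column 7.
Row 4: attacked by (1,2)→{2,5}; (2,7)→{5,7,9}; (3,5)→{4,5,6}; (6,4)→{2,4,6}. Safe: 1, 3, 8. Place at column 1.
Row 5: attacked by (1,2)→{2,6}; (2,7)→{4,7}; (3,5)→{3,5,7}; (4,1)→{1,2}; (6,4)→{3,4,5}. Safe: 8, 9. Place at column 9.
Row 7: attacked by (1,2)→{2,8}; (2,7)→{2,7}; (3,5)→{1,5,9}; (4,1)→{1,4}; (5,9)→{7,9}; (6,4)→{3,4,5}. Safe: 6. Place at column 6.
Row 8: attacked by (1,2)→{2,9}; (2,7)→{1,7}; (3,5)→{5}; (4,1)→{1,5}; (5,9)→{6,9}; (6,4)→{2,4,6}; (7,6)→{5,6,7}. Safe: 3, 8. Place at column 8.
Row 9: attacked by (1,2)→{2}; (2,7)→{7}; (3,5)→{5}; (4,1)→{1,6}; (5,9)→{5,9}; (6,4)→{1,4,7}; (7,6)→{4,6,8}; (8,8)→{7,8,9}. Safe: 3. Place at column 3.
Columns [2, 7, 5, 1, 9, 4, 6, 8, 3], r−c [-1, -5, -2, 3, -4, 2, 1, 0, 6], r+c [3, 9, 8, 5, 14, 10, 13, 16, 12] are all distinct, so no two queens attack.

(1,2) (2,7) (3,5) (4,1) (5,9) (6,4) (7,6) (8,8) (9,3)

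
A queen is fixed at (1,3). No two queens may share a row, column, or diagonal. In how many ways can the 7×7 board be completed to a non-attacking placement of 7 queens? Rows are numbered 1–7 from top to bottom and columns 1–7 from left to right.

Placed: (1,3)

Branch on row 2: col 1 → 2; col 5 → 1; col 6 → 1; col 7 → 2.
Sum: 2 + 1 + 1 + 2 = 6.

6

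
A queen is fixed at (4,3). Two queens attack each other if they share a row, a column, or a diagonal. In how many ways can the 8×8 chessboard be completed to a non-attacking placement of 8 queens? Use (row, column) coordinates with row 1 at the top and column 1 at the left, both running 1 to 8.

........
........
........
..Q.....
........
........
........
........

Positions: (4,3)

12

Branch on row 1: col 1 → 1; col 2 → 1; col 4 → 6; col 5 → 1; col 7 → 1; col 8 → 2.
Sum: 1 + 1 + 6 + 1 + 1 + 2 = 12.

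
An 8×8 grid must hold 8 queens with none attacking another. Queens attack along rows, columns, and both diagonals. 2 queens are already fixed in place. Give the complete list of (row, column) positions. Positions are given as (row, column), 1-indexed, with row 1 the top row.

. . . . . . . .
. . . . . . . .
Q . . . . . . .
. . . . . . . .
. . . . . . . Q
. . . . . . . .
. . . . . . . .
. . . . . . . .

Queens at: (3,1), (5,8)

(1,7) (2,3) (3,1) (4,6) (5,8) (6,5) (7,2) (8,4)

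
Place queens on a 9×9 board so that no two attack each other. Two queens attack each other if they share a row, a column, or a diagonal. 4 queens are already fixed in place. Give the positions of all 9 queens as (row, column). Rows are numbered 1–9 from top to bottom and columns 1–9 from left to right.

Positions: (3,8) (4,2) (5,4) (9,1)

Row 1: attacked by (3,8)→{6,8}; (4,2)→{2,5}; (5,4)→{4,8}; (9,1)→{1,9}. Safe: 3, 7. Place at column 7.
Row 2: attacked by (1,7)→{6,7,8}; (3,8)→{7,8,9}; (4,2)→{2,4}; (5,4)→{1,4,7}; (9,1)→{1,8}. Safe: 3, 5. Place at column 3.
Row 6: attacked by (1,7)→{2,7}; (2,3)→{3,7}; (3,8)→{5,8}; (4,2)→{2,4}; (5,4)→{3,4,5}; (9,1)→{1,4}. Safe: 6, 9. Place at column 6.
Row 7: attacked by (1,7)→{1,7}; (2,3)→{3,8}; (3,8)→{4,8}; (4,2)→{2,5}; (5,4)→{2,4,6}; (6,6)→{5,6,7}; (9,1)→{1,3}. Safe: 9. Place at column 9.
Row 8: attacked by (1,7)→{7}; (2,3)→{3,9}; (3,8)→{3,8}; (4,2)→{2,6}; (5,4)→{1,4,7}; (6,6)→{4,6,8}; (7,9)→{8,9}; (9,1)→{1,2}. Safe: 5. Place at column 5.
Columns [7, 3, 8, 2, 4, 6, 9, 5, 1], r−c [-6, -1, -5, 2, 1, 0, -2, 3, 8], r+c [8, 5, 11, 6, 9, 12, 16, 13, 10] are all distinct, so no two queens attack.

(1,7) (2,3) (3,8) (4,2) (5,4) (6,6) (7,9) (8,5) (9,1)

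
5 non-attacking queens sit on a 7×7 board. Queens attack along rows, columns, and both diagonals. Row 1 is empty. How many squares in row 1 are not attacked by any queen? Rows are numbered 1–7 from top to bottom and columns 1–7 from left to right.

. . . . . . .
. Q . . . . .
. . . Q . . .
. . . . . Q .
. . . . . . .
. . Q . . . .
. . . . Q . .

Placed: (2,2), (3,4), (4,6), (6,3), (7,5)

1

(2,2) attacks row 1 at column 2 and diagonals 1, 3.
(3,4) attacks row 1 at column 4 and diagonals 2, 6.
(4,6) attacks row 1 at column 6 and diagonals 3.
(6,3) attacks row 1 at column 3.
(7,5) attacks row 1 at column 5.
Attacked columns: {1, 2, 3, 4, 5, 6}. Safe: {7}.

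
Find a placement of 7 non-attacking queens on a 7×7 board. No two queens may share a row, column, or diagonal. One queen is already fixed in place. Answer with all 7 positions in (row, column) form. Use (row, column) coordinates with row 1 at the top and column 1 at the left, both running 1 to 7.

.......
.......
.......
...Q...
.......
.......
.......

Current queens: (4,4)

Row 1: attacked by (4,4)→{1,4,7}. Safe: 2, 3, 5, 6. Place at column 5.
Row 2: attacked by (1,5)→{4,5,6}; (4,4)→{2,4,6}. Safe: 1, 3, 7. Place at column 1.
Row 3: attacked by (1,5)→{3,5,7}; (2,1)→{1,2}; (4,4)→{3,4,5}. Safe: 6. Place at column 6.
Row 5: attacked by (1,5)→{1,5}; (2,1)→{1,4}; (3,6)→{4,6}; (4,4)→{3,4,5}. Safe: 2, 7. Place at column 2.
Row 6: attacked by (1,5)→{5}; (2,1)→{1,5}; (3,6)→{3,6}; (4,4)→{2,4,6}; (5,2)→{1,2,3}. Safe: 7. Place at column 7.
Row 7: attacked by (1,5)→{5}; (2,1)→{1,6}; (3,6)→{2,6}; (4,4)→{1,4,7}; (5,2)→{2,4}; (6,7)→{6,7}. Safe: 3. Place at column 3.
Columns [5, 1, 6, 4, 2, 7, 3], r−c [-4, 1, -3, 0, 3, -1, 4], r+c [6, 3, 9, 8, 7, 13, 10] are all distinct, so no two queens attack.

(1,5) (2,1) (3,6) (4,4) (5,2) (6,7) (7,3)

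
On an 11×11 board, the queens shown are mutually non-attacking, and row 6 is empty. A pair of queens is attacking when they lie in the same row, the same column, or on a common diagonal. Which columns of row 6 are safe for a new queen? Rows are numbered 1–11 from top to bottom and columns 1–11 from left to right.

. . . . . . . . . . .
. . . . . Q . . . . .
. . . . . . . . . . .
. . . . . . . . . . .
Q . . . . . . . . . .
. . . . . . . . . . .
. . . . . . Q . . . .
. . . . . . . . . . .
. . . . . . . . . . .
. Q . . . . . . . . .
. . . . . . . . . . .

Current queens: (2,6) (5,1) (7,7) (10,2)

(2,6) attacks row 6 at column 6 and diagonals 2, 10.
(5,1) attacks row 6 at column 1 and diagonals 2.
(7,7) attacks row 6 at column 7 and diagonals 6, 8.
(10,2) attacks row 6 at column 2 and diagonals 6.
Attacked columns: {1, 2, 6, 7, 8, 10}. Safe: {3, 4, 5, 9, 11}.

columns 3, 4, 5, 9, 11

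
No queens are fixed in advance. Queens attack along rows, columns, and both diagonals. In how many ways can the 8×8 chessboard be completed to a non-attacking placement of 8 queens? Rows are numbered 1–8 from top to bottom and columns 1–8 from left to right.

Branch on row 1: col 1 → 4; col 2 → 8; col 3 → 16; col 4 → 18; col 5 → 18; col 6 → 16; col 7 → 8; col 8 → 4.
Sum: 4 + 8 + 16 + 18 + 18 + 16 + 8 + 4 = 92.
(This is the classic 8-queens count.)

92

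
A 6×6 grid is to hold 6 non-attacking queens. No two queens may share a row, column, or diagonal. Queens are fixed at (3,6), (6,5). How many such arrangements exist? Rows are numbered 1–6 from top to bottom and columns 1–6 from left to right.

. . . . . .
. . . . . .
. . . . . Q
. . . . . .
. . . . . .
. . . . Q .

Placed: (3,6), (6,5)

Branch on row 1: col 1 → 0; col 2 → 1; col 3 → 0.
Sum: 0 + 1 + 0 = 1.

1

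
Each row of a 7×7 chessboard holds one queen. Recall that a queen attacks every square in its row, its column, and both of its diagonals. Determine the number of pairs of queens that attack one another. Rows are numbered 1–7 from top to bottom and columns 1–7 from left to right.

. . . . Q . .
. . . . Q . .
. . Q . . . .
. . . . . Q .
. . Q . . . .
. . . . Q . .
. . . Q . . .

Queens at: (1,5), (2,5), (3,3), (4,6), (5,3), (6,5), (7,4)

Same column: (1,5)–(2,5) (column 5); (1,5)–(6,5) (column 5); (2,5)–(6,5) (column 5); (3,3)–(5,3) (column 3).
Same diagonal: (1,5)–(3,3) (|1−3| = |5−3| = 2); (6,5)–(7,4) (|6−7| = |5−4| = 1).
Total attacking pairs: 6.

6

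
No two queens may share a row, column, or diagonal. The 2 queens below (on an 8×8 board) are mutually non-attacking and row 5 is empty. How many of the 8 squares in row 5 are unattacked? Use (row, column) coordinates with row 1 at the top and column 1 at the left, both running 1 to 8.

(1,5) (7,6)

(1,5) attacks row 5 at column 5 and diagonals 1.
(7,6) attacks row 5 at column 6 and diagonals 4, 8.
Attacked columns: {1, 4, 5, 6, 8}. Safe: {2, 3, 7}.

3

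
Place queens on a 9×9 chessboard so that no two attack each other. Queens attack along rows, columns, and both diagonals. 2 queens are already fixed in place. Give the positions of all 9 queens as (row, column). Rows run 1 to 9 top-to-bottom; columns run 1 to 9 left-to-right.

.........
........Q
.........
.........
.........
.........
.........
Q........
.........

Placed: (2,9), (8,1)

(1,2) (2,9) (3,5) (4,3) (5,8) (6,4) (7,7) (8,1) (9,6)

Row 1: attacked by (2,9)→{8,9}; (8,1)→{1,8}. Safe: 2, 3, 4, 5, 6, 7. Place at column 2.
Row 3: attacked by (1,2)→{2,4}; (2,9)→{8,9}; (8,1)→{1,6}. Safe: 3, 5, 7. Place at column 5.
Row 4: attacked by (1,2)→{2,5}; (2,9)→{7,9}; (3,5)→{4,5,6}; (8,1)→{1,5}. Safe: 3, 8. Place at column 3.
Row 5: attacked by (1,2)→{2,6}; (2,9)→{6,9}; (3,5)→{3,5,7}; (4,3)→{2,3,4}; (8,1)→{1,4}. Safe: 8. Place at column 8.
Row 6: attacked by (1,2)→{2,7}; (2,9)→{5,9}; (3,5)→{2,5,8}; (4,3)→{1,3,5}; (5,8)→{7,8,9}; (8,1)→{1,3}. Safe: 4, 6. Place at column 4.
Row 7: attacked by (1,2)→{2,8}; (2,9)→{4,9}; (3,5)→{1,5,9}; (4,3)→{3,6}; (5,8)→{6,8}; (6,4)→{3,4,5}; (8,1)→{1,2}. Safe: 7. Place at column 7.
Row 9: attacked by (1,2)→{2}; (2,9)→{2,9}; (3,5)→{5}; (4,3)→{3,8}; (5,8)→{4,8}; (6,4)→{1,4,7}; (7,7)→{5,7,9}; (8,1)→{1,2}. Safe: 6. Place at column 6.
Columns [2, 9, 5, 3, 8, 4, 7, 1, 6], r−c [-1, -7, -2, 1, -3, 2, 0, 7, 3], r+c [3, 11, 8, 7, 13, 10, 14, 9, 15] are all distinct, so no two queens attack.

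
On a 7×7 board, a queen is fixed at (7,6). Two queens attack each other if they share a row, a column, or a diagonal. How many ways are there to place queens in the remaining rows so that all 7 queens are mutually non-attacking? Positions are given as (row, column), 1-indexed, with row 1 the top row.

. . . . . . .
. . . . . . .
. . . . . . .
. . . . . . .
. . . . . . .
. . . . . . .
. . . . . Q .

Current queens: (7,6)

Branch on row 1: col 1 → 1; col 2 → 4; col 3 → 1; col 4 → 1; col 5 → 0; col 7 → 0.
Sum: 1 + 4 + 1 + 1 + 0 + 0 = 7.

7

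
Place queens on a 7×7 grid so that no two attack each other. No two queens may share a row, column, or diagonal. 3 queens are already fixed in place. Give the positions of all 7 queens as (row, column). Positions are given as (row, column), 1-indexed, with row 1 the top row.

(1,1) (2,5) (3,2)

(1,1) (2,5) (3,2) (4,6) (5,3) (6,7) (7,4)

Row 4: attacked by (1,1)→{1,4}; (2,5)→{3,5,7}; (3,2)→{1,2,3}. Safe: 6. Place at column 6.
Row 5: attacked by (1,1)→{1,5}; (2,5)→{2,5}; (3,2)→{2,4}; (4,6)→{5,6,7}. Safe: 3. Place at column 3.
Row 6: attacked by (1,1)→{1,6}; (2,5)→{1,5}; (3,2)→{2,5}; (4,6)→{4,6}; (5,3)→{2,3,4}. Safe: 7. Place at column 7.
Row 7: attacked by (1,1)→{1,7}; (2,5)→{5}; (3,2)→{2,6}; (4,6)→{3,6}; (5,3)→{1,3,5}; (6,7)→{6,7}. Safe: 4. Place at column 4.
Columns [1, 5, 2, 6, 3, 7, 4], r−c [0, -3, 1, -2, 2, -1, 3], r+c [2, 7, 5, 10, 8, 13, 11] are all distinct, so no two queens attack.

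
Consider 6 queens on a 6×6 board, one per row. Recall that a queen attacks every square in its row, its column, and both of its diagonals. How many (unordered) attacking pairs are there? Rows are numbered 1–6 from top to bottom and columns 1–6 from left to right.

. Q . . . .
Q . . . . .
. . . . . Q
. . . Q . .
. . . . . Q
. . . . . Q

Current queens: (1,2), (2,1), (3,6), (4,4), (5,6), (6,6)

Same column: (3,6)–(5,6) (column 6); (3,6)–(6,6) (column 6); (5,6)–(6,6) (column 6).
Same diagonal: (1,2)–(2,1) (|1−2| = |2−1| = 1); (1,2)–(5,6) (|1−5| = |2−6| = 4); (4,4)–(6,6) (|4−6| = |4−6| = 2).
Total attacking pairs: 6.

6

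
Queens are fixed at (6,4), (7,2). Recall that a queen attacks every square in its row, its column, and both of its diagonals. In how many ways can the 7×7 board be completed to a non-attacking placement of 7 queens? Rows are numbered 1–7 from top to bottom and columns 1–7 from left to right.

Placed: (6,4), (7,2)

2

Branch on row 1: col 1 → 0; col 3 → 0; col 5 → 0; col 6 → 1; col 7 → 1.
Sum: 0 + 0 + 0 + 1 + 1 = 2.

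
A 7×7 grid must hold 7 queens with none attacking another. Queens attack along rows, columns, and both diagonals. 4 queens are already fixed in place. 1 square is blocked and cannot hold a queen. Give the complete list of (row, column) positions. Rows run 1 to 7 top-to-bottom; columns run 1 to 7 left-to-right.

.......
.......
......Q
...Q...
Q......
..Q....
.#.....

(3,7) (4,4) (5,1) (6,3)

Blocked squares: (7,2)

Row 1: attacked by (3,7)→{5,7}; (4,4)→{1,4,7}; (5,1)→{1,5}; (6,3)→{3}. Safe: 2, 6. Place at column 2.
Row 2: attacked by (1,2)→{1,2,3}; (3,7)→{6,7}; (4,4)→{2,4,6}; (5,1)→{1,4}; (6,3)→{3,7}. Safe: 5. Place at column 5.
Row 7: attacked by (1,2)→{2}; (2,5)→{5}; (3,7)→{3,7}; (4,4)→{1,4,7}; (5,1)→{1,3}; (6,3)→{2,3,4}. Blocked: 2. Safe: 6. Place at column 6.
Columns [2, 5, 7, 4, 1, 3, 6], r−c [-1, -3, -4, 0, 4, 3, 1], r+c [3, 7, 10, 8, 6, 9, 13] are all distinct, so no two queens attack.

(1,2) (2,5) (3,7) (4,4) (5,1) (6,3) (7,6)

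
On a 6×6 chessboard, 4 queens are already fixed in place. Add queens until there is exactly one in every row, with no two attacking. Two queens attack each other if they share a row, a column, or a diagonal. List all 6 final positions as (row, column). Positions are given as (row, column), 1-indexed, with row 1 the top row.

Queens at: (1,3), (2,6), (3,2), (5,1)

Row 4: attacked by (1,3)→{3,6}; (2,6)→{4,6}; (3,2)→{1,2,3}; (5,1)→{1,2}. Safe: 5. Place at column 5.
Row 6: attacked by (1,3)→{3}; (2,6)→{2,6}; (3,2)→{2,5}; (4,5)→{3,5}; (5,1)→{1,2}. Safe: 4. Place at column 4.
Columns [3, 6, 2, 5, 1, 4], r−c [-2, -4, 1, -1, 4, 2], r+c [4, 8, 5, 9, 6, 10] are all distinct, so no two queens attack.

(1,3) (2,6) (3,2) (4,5) (5,1) (6,4)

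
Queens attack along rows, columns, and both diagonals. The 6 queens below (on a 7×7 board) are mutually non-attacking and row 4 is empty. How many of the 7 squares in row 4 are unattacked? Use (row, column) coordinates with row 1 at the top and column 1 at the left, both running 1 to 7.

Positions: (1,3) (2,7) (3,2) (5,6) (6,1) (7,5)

1

(1,3) attacks row 4 at column 3 and diagonals 6.
(2,7) attacks row 4 at column 7 and diagonals 5.
(3,2) attacks row 4 at column 2 and diagonals 1, 3.
(5,6) attacks row 4 at column 6 and diagonals 5, 7.
(6,1) attacks row 4 at column 1 and diagonals 3.
(7,5) attacks row 4 at column 5 and diagonals 2.
Attacked columns: {1, 2, 3, 5, 6, 7}. Safe: {4}.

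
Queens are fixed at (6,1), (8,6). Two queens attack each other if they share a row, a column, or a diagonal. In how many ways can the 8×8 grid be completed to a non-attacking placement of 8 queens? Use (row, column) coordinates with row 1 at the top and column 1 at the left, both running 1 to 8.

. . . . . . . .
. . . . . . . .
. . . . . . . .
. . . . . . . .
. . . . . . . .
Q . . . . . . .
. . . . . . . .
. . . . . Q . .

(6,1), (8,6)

Branch on row 1: col 2 → 0; col 3 → 1; col 4 → 1; col 5 → 1; col 7 → 1; col 8 → 0.
Sum: 0 + 1 + 1 + 1 + 1 + 0 = 4.

4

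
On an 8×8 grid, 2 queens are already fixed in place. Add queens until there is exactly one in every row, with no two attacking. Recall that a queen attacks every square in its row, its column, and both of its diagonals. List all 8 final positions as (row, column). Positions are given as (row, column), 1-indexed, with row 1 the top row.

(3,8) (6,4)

Row 1: attacked by (3,8)→{6,8}; (6,4)→{4}. Safe: 1, 2, 3, 5, 7. Place at column 2.
Row 2: attacked by (1,2)→{1,2,3}; (3,8)→{7,8}; (6,4)→{4,8}. Safe: 5, 6. Place at column 6.
Row 4: attacked by (1,2)→{2,5}; (2,6)→{4,6,8}; (3,8)→{7,8}; (6,4)→{2,4,6}. Safe: 1, 3. Place at column 3.
Row 5: attacked by (1,2)→{2,6}; (2,6)→{3,6}; (3,8)→{6,8}; (4,3)→{2,3,4}; (6,4)→{3,4,5}. Safe: 1, 7. Place at column 1.
Row 7: attacked by (1,2)→{2,8}; (2,6)→{1,6}; (3,8)→{4,8}; (4,3)→{3,6}; (5,1)→{1,3}; (6,4)→{3,4,5}. Safe: 7. Place at column 7.
Row 8: attacked by (1,2)→{2}; (2,6)→{6}; (3,8)→{3,8}; (4,3)→{3,7}; (5,1)→{1,4}; (6,4)→{2,4,6}; (7,7)→{6,7,8}. Safe: 5. Place at column 5.
Columns [2, 6, 8, 3, 1, 4, 7, 5], r−c [-1, -4, -5, 1, 4, 2, 0, 3], r+c [3, 8, 11, 7, 6, 10, 14, 13] are all distinct, so no two queens attack.

(1,2) (2,6) (3,8) (4,3) (5,1) (6,4) (7,7) (8,5)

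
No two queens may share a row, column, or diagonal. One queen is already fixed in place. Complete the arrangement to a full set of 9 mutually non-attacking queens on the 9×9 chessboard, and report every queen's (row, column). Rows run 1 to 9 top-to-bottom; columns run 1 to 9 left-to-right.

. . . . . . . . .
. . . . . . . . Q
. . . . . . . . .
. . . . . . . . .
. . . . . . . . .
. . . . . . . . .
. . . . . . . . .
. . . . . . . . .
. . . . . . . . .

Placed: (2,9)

(1,6) (2,9) (3,1) (4,4) (5,7) (6,3) (7,8) (8,2) (9,5)

Row 1: attacked by (2,9)→{8,9}. Safe: 1, 2, 3, 4, 5, 6, 7. Place at column 6.
Row 3: attacked by (1,6)→{4,6,8}; (2,9)→{8,9}. Safe: 1, 2, 3, 5, 7. Place at column 1.
Row 4: attacked by (1,6)→{3,6,9}; (2,9)→{7,9}; (3,1)→{1,2}. Safe: 4, 5, 8. Place at column 4.
Row 5: attacked by (1,6)→{2,6}; (2,9)→{6,9}; (3,1)→{1,3}; (4,4)→{3,4,5}. Safe: 7, 8. Place at column 7.
Row 6: attacked by (1,6)→{1,6}; (2,9)→{5,9}; (3,1)→{1,4}; (4,4)→{2,4,6}; (5,7)→{6,7,8}. Safe: 3. Place at column 3.
Row 7: attacked by (1,6)→{6}; (2,9)→{4,9}; (3,1)→{1,5}; (4,4)→{1,4,7}; (5,7)→{5,7,9}; (6,3)→{2,3,4}. Safe: 8. Place at column 8.
Row 8: attacked by (1,6)→{6}; (2,9)→{3,9}; (3,1)→{1,6}; (4,4)→{4,8}; (5,7)→{4,7}; (6,3)→{1,3,5}; (7,8)→{7,8,9}. Safe: 2. Place at column 2.
Row 9: attacked by (1,6)→{6}; (2,9)→{2,9}; (3,1)→{1,7}; (4,4)→{4,9}; (5,7)→{3,7}; (6,3)→{3,6}; (7,8)→{6,8}; (8,2)→{1,2,3}. Safe: 5. Place at column 5.
Columns [6, 9, 1, 4, 7, 3, 8, 2, 5], r−c [-5, -7, 2, 0, -2, 3, -1, 6, 4], r+c [7, 11, 4, 8, 12, 9, 15, 10, 14] are all distinct, so no two queens attack.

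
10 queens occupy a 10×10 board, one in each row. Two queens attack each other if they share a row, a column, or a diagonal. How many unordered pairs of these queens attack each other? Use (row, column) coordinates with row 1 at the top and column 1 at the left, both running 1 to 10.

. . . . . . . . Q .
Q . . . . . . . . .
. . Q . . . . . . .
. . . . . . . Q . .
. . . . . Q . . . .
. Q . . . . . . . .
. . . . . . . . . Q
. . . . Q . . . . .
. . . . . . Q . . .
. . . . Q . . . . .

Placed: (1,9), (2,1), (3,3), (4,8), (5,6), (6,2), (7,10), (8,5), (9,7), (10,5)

1

Same column: (8,5)–(10,5) (column 5).
Total attacking pairs: 1.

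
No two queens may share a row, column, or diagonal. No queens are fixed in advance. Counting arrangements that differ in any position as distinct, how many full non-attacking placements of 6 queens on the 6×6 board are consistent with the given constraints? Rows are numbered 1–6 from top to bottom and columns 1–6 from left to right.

4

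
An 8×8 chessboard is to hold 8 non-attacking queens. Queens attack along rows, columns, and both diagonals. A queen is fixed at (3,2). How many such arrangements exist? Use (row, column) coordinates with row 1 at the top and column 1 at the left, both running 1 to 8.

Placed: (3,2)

14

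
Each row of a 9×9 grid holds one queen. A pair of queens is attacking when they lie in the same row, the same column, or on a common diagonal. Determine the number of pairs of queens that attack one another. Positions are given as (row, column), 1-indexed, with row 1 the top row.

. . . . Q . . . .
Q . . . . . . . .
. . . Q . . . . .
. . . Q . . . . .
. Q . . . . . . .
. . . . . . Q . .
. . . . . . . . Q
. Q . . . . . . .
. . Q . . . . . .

Same column: (3,4)–(4,4) (column 4); (5,2)–(8,2) (column 2).
Same diagonal: (3,4)–(5,2) (|3−5| = |4−2| = 2); (3,4)–(6,7) (|3−6| = |4−7| = 3); (8,2)–(9,3) (|8−9| = |2−3| = 1).
Total attacking pairs: 5.

5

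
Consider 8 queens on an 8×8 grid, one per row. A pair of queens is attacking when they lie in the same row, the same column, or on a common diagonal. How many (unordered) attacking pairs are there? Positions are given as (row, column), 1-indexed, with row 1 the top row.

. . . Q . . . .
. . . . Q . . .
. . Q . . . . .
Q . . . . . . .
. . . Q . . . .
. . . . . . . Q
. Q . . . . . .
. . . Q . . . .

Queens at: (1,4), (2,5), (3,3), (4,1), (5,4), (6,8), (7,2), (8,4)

6

Same column: (1,4)–(5,4) (column 4); (1,4)–(8,4) (column 4); (5,4)–(8,4) (column 4).
Same diagonal: (1,4)–(2,5) (|1−2| = |4−5| = 1); (1,4)–(4,1) (|1−4| = |4−1| = 3); (5,4)–(7,2) (|5−7| = |4−2| = 2).
Total attacking pairs: 6.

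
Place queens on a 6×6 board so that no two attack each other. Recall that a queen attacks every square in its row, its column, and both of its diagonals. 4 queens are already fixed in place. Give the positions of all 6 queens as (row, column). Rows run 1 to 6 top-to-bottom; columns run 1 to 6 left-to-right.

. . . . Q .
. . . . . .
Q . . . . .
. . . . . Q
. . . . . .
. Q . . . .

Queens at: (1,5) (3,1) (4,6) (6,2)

Row 2: attacked by (1,5)→{4,5,6}; (3,1)→{1,2}; (4,6)→{4,6}; (6,2)→{2,6}. Safe: 3. Place at column 3.
Row 5: attacked by (1,5)→{1,5}; (2,3)→{3,6}; (3,1)→{1,3}; (4,6)→{5,6}; (6,2)→{1,2,3}. Safe: 4. Place at column 4.
Columns [5, 3, 1, 6, 4, 2], r−c [-4, -1, 2, -2, 1, 4], r+c [6, 5, 4, 10, 9, 8] are all distinct, so no two queens attack.

(1,5) (2,3) (3,1) (4,6) (5,4) (6,2)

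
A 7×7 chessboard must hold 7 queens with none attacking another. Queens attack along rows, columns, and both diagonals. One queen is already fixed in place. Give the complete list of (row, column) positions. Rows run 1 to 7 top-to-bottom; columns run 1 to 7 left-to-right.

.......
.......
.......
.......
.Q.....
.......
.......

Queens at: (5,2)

Row 1: attacked by (5,2)→{2,6}. Safe: 1, 3, 4, 5, 7. Place at column 4.
Row 2: attacked by (1,4)→{3,4,5}; (5,2)→{2,5}. Safe: 1, 6, 7. Place at column 1.
Row 3: attacked by (1,4)→{2,4,6}; (2,1)→{1,2}; (5,2)→{2,4}. Safe: 3, 5, 7. Place at column 3.
Row 4: attacked by (1,4)→{1,4,7}; (2,1)→{1,3}; (3,3)→{2,3,4}; (5,2)→{1,2,3}. Safe: 5, 6. Place at column 6.
Row 6: attacked by (1,4)→{4}; (2,1)→{1,5}; (3,3)→{3,6}; (4,6)→{4,6}; (5,2)→{1,2,3}. Safe: 7. Place at column 7.
Row 7: attacked by (1,4)→{4}; (2,1)→{1,6}; (3,3)→{3,7}; (4,6)→{3,6}; (5,2)→{2,4}; (6,7)→{6,7}. Safe: 5. Place at column 5.
Columns [4, 1, 3, 6, 2, 7, 5], r−c [-3, 1, 0, -2, 3, -1, 2], r+c [5, 3, 6, 10, 7, 13, 12] are all distinct, so no two queens attack.

(1,4) (2,1) (3,3) (4,6) (5,2) (6,7) (7,5)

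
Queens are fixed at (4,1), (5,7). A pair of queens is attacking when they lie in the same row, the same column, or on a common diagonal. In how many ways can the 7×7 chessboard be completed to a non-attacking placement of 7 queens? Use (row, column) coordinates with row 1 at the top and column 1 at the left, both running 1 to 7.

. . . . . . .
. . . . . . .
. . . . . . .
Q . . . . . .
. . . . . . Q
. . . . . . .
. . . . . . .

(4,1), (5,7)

Branch on row 1: col 2 → 1; col 5 → 0; col 6 → 0.
Sum: 1 + 0 + 0 = 1.

1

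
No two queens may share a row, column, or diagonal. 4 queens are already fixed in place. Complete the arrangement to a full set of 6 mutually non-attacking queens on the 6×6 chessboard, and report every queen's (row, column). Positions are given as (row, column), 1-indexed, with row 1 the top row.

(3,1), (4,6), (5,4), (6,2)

(1,5) (2,3) (3,1) (4,6) (5,4) (6,2)

Row 1: attacked by (3,1)→{1,3}; (4,6)→{3,6}; (5,4)→{4}; (6,2)→{2}. Safe: 5. Place at column 5.
Row 2: attacked by (1,5)→{4,5,6}; (3,1)→{1,2}; (4,6)→{4,6}; (5,4)→{1,4}; (6,2)→{2,6}. Safe: 3. Place at column 3.
Columns [5, 3, 1, 6, 4, 2], r−c [-4, -1, 2, -2, 1, 4], r+c [6, 5, 4, 10, 9, 8] are all distinct, so no two queens attack.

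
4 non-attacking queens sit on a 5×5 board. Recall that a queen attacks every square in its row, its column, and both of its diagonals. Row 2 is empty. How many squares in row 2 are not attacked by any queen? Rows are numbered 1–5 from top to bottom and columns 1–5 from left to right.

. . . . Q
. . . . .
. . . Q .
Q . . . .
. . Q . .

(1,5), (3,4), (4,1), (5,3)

1

(1,5) attacks row 2 at column 5 and diagonals 4.
(3,4) attacks row 2 at column 4 and diagonals 3, 5.
(4,1) attacks row 2 at column 1 and diagonals 3.
(5,3) attacks row 2 at column 3.
Attacked columns: {1, 3, 4, 5}. Safe: {2}.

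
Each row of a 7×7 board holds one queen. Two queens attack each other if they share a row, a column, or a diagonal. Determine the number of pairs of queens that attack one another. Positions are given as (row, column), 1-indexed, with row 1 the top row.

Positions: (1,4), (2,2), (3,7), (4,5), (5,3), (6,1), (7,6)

All columns are distinct and no two queens satisfy |Δrow| = |Δcol|, so no pair attacks.

0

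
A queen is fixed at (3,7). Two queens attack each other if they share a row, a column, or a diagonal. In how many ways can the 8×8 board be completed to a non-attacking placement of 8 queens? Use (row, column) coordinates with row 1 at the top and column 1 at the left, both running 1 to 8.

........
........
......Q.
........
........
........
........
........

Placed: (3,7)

Branch on row 1: col 1 → 0; col 2 → 2; col 3 → 2; col 4 → 3; col 6 → 7; col 8 → 0.
Sum: 0 + 2 + 2 + 3 + 7 + 0 = 14.

14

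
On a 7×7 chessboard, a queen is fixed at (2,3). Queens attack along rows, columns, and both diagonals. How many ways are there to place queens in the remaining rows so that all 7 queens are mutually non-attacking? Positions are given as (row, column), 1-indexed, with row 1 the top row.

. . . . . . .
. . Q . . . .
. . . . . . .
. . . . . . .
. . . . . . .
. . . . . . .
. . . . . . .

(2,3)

6

Branch on row 1: col 1 → 1; col 5 → 1; col 6 → 3; col 7 → 1.
Sum: 1 + 1 + 3 + 1 = 6.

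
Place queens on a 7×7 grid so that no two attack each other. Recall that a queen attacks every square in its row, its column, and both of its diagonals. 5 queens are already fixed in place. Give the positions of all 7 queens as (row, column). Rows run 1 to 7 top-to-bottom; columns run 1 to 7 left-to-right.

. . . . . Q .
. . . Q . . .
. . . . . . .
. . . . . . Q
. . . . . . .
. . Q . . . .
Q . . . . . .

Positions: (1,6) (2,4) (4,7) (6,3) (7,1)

Row 3: attacked by (1,6)→{4,6}; (2,4)→{3,4,5}; (4,7)→{6,7}; (6,3)→{3,6}; (7,1)→{1,5}. Safe: 2. Place at column 2.
Row 5: attacked by (1,6)→{2,6}; (2,4)→{1,4,7}; (3,2)→{2,4}; (4,7)→{6,7}; (6,3)→{2,3,4}; (7,1)→{1,3}. Safe: 5. Place at column 5.
Columns [6, 4, 2, 7, 5, 3, 1], r−c [-5, -2, 1, -3, 0, 3, 6], r+c [7, 6, 5, 11, 10, 9, 8] are all distinct, so no two queens attack.

(1,6) (2,4) (3,2) (4,7) (5,5) (6,3) (7,1)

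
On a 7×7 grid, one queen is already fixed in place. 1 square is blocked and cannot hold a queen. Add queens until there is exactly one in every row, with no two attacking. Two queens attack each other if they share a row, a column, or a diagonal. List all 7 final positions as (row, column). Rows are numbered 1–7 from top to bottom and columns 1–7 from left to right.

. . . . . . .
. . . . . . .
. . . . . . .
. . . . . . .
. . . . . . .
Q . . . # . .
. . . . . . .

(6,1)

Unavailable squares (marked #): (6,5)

(1,3) (2,7) (3,2) (4,4) (5,6) (6,1) (7,5)

Row 1: attacked by (6,1)→{1,6}. Safe: 2, 3, 4, 5, 7. Place at column 3.
Row 2: attacked by (1,3)→{2,3,4}; (6,1)→{1,5}. Safe: 6, 7. Place at column 7.
Row 3: attacked by (1,3)→{1,3,5}; (2,7)→{6,7}; (6,1)→{1,4}. Safe: 2. Place at column 2.
Row 4: attacked by (1,3)→{3,6}; (2,7)→{5,7}; (3,2)→{1,2,3}; (6,1)→{1,3}. Safe: 4. Place at column 4.
Row 5: attacked by (1,3)→{3,7}; (2,7)→{4,7}; (3,2)→{2,4}; (4,4)→{3,4,5}; (6,1)→{1,2}. Safe: 6. Place at column 6.
Row 7: attacked by (1,3)→{3}; (2,7)→{2,7}; (3,2)→{2,6}; (4,4)→{1,4,7}; (5,6)→{4,6}; (6,1)→{1,2}. Safe: 5. Place at column 5.
Columns [3, 7, 2, 4, 6, 1, 5], r−c [-2, -5, 1, 0, -1, 5, 2], r+c [4, 9, 5, 8, 11, 7, 12] are all distinct, so no two queens attack.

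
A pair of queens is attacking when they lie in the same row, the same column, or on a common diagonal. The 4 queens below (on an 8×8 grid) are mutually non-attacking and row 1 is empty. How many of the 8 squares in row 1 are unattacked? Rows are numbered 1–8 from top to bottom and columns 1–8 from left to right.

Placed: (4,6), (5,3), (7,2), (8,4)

2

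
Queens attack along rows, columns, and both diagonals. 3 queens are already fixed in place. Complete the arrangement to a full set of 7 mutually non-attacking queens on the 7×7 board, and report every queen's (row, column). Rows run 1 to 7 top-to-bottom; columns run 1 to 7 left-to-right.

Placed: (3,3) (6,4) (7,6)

(1,2) (2,5) (3,3) (4,1) (5,7) (6,4) (7,6)

Row 1: attacked by (3,3)→{1,3,5}; (6,4)→{4}; (7,6)→{6}. Safe: 2, 7. Place at column 2.
Row 2: attacked by (1,2)→{1,2,3}; (3,3)→{2,3,4}; (6,4)→{4}; (7,6)→{1,6}. Safe: 5, 7. Place at column 5.
Row 4: attacked by (1,2)→{2,5}; (2,5)→{3,5,7}; (3,3)→{2,3,4}; (6,4)→{2,4,6}; (7,6)→{3,6}. Safe: 1. Place at column 1.
Row 5: attacked by (1,2)→{2,6}; (2,5)→{2,5}; (3,3)→{1,3,5}; (4,1)→{1,2}; (6,4)→{3,4,5}; (7,6)→{4,6}. Safe: 7. Place at column 7.
Columns [2, 5, 3, 1, 7, 4, 6], r−c [-1, -3, 0, 3, -2, 2, 1], r+c [3, 7, 6, 5, 12, 10, 13] are all distinct, so no two queens attack.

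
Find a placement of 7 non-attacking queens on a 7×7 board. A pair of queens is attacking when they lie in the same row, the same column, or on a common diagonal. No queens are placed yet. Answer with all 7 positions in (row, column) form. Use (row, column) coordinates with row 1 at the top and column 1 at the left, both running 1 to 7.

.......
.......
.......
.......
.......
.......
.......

(1,2) (2,6) (3,3) (4,7) (5,4) (6,1) (7,5)

Row 1: Safe: 1, 2, 3, 4, 5, 6, 7. Place at column 2.
Row 2: attacked by (1,2)→{1,2,3}. Safe: 4, 5, 6, 7. Place at column 6.
Row 3: attacked by (1,2)→{2,4}; (2,6)→{5,6,7}. Safe: 1, 3. Place at column 3.
Row 4: attacked by (1,2)→{2,5}; (2,6)→{4,6}; (3,3)→{2,3,4}. Safe: 1, 7. Place at column 7.
Row 5: attacked by (1,2)→{2,6}; (2,6)→{3,6}; (3,3)→{1,3,5}; (4,7)→{6,7}. Safe: 4. Place at column 4.
Row 6: attacked by (1,2)→{2,7}; (2,6)→{2,6}; (3,3)→{3,6}; (4,7)→{5,7}; (5,4)→{3,4,5}. Safe: 1. Place at column 1.
Row 7: attacked by (1,2)→{2}; (2,6)→{1,6}; (3,3)→{3,7}; (4,7)→{4,7}; (5,4)→{2,4,6}; (6,1)→{1,2}. Safe: 5. Place at column 5.
Columns [2, 6, 3, 7, 4, 1, 5], r−c [-1, -4, 0, -3, 1, 5, 2], r+c [3, 8, 6, 11, 9, 7, 12] are all distinct, so no two queens attack.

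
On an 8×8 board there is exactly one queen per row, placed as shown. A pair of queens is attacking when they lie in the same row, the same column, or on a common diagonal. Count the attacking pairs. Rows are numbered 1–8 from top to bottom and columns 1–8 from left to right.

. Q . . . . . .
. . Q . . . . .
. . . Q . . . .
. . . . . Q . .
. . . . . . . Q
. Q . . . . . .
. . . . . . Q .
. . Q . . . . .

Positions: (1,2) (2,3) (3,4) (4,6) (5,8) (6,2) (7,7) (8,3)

5

Same column: (1,2)–(6,2) (column 2); (2,3)–(8,3) (column 3).
Same diagonal: (1,2)–(2,3) (|1−2| = |2−3| = 1); (1,2)–(3,4) (|1−3| = |2−4| = 2); (2,3)–(3,4) (|2−3| = |3−4| = 1).
Total attacking pairs: 5.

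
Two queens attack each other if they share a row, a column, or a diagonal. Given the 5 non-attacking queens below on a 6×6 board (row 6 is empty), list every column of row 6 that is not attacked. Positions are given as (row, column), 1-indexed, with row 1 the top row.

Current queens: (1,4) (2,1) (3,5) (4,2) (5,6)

(1,4) attacks row 6 at column 4.
(2,1) attacks row 6 at column 1 and diagonals 5.
(3,5) attacks row 6 at column 5 and diagonals 2.
(4,2) attacks row 6 at column 2 and diagonals 4.
(5,6) attacks row 6 at column 6 and diagonals 5.
Attacked columns: {1, 2, 4, 5, 6}. Safe: {3}.

columns 3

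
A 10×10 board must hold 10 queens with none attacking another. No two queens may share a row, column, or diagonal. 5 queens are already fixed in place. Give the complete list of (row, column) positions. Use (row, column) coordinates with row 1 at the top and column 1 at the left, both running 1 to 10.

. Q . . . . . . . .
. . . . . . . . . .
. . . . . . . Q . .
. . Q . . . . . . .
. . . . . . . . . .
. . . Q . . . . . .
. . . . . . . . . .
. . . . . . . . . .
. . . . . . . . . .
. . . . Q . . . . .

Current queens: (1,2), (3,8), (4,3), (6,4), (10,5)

(1,2) (2,6) (3,8) (4,3) (5,7) (6,4) (7,10) (8,1) (9,9) (10,5)

Row 2: attacked by (1,2)→{1,2,3}; (3,8)→{7,8,9}; (4,3)→{1,3,5}; (6,4)→{4,8}; (10,5)→{5}. Safe: 6, 10. Place at column 6.
Row 5: attacked by (1,2)→{2,6}; (2,6)→{3,6,9}; (3,8)→{6,8,10}; (4,3)→{2,3,4}; (6,4)→{3,4,5}; (10,5)→{5,10}. Safe: 1, 7. Place at column 7.
Row 7: attacked by (1,2)→{2,8}; (2,6)→{1,6}; (3,8)→{4,8}; (4,3)→{3,6}; (5,7)→{5,7,9}; (6,4)→{3,4,5}; (10,5)→{2,5,8}. Safe: 10. Place at column 10.
Row 8: attacked by (1,2)→{2,9}; (2,6)→{6}; (3,8)→{3,8}; (4,3)→{3,7}; (5,7)→{4,7,10}; (6,4)→{2,4,6}; (7,10)→{9,10}; (10,5)→{3,5,7}. Safe: 1. Place at column 1.
Row 9: attacked by (1,2)→{2,10}; (2,6)→{6}; (3,8)→{2,8}; (4,3)→{3,8}; (5,7)→{3,7}; (6,4)→{1,4,7}; (7,10)→{8,10}; (8,1)→{1,2}; (10,5)→{4,5,6}. Safe: 9. Place at column 9.
Columns [2, 6, 8, 3, 7, 4, 10, 1, 9, 5], r−c [-1, -4, -5, 1, -2, 2, -3, 7, 0, 5], r+c [3, 8, 11, 7, 12, 10, 17, 9, 18, 15] are all distinct, so no two queens attack.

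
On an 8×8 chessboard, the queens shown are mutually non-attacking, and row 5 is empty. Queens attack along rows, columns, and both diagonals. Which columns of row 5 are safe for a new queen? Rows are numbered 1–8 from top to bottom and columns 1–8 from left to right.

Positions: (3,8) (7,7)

columns 1, 2, 3, 4

(3,8) attacks row 5 at column 8 and diagonals 6.
(7,7) attacks row 5 at column 7 and diagonals 5.
Attacked columns: {5, 6, 7, 8}. Safe: {1, 2, 3, 4}.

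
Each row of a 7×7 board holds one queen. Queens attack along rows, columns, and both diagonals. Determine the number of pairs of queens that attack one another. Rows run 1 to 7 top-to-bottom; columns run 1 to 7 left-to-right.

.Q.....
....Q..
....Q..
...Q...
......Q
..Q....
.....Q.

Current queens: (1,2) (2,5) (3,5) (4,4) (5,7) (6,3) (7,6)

3

Same column: (2,5)–(3,5) (column 5).
Same diagonal: (3,5)–(4,4) (|3−4| = |5−4| = 1); (3,5)–(5,7) (|3−5| = |5−7| = 2).
Total attacking pairs: 3.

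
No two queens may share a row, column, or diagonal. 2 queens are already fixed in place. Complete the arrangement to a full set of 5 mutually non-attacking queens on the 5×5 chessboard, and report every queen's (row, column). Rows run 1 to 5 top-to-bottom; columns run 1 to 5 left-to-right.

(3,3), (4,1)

Row 1: attacked by (3,3)→{1,3,5}; (4,1)→{1,4}. Safe: 2. Place at column 2.
Row 2: attacked by (1,2)→{1,2,3}; (3,3)→{2,3,4}; (4,1)→{1,3}. Safe: 5. Place at column 5.
Row 5: attacked by (1,2)→{2}; (2,5)→{2,5}; (3,3)→{1,3,5}; (4,1)→{1,2}. Safe: 4. Place at column 4.
Columns [2, 5, 3, 1, 4], r−c [-1, -3, 0, 3, 1], r+c [3, 7, 6, 5, 9] are all distinct, so no two queens attack.

(1,2) (2,5) (3,3) (4,1) (5,4)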